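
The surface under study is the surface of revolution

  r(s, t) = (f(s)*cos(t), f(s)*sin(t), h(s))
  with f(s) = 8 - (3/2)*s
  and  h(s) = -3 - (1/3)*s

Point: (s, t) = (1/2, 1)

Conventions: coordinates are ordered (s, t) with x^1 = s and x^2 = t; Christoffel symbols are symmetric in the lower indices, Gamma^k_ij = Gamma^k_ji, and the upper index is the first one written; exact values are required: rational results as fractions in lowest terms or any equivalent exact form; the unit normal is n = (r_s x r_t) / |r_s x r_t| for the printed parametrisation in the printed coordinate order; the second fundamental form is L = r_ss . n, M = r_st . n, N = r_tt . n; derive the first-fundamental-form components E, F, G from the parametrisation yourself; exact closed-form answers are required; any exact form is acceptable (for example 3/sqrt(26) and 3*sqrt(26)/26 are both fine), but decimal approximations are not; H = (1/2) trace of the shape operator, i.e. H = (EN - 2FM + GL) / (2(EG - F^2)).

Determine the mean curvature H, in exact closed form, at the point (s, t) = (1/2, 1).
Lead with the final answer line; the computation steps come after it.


Answer: H = -4*sqrt(85)/2465

f = 29/4, f' = -3/2, f'' = 0, h' = -1/3, h'' = 0
E = 85/36, F = 0, G = 841/16; answer radicand W^2 = 85/36
unnormalised second-form numerators: l = 0, m = 0, n = -29/12; L = l/sqrt(85/36), and similarly M = m/sqrt(W^2), N = n/sqrt(W^2)
H = (E*n - 2*F*m + G*l) / (2*(EG - F^2)*sqrt(W^2)); E*n - 2*F*m + G*l = -2465/432, EG - F^2 = 71485/576, so H = (-2/87)/sqrt(85/36)


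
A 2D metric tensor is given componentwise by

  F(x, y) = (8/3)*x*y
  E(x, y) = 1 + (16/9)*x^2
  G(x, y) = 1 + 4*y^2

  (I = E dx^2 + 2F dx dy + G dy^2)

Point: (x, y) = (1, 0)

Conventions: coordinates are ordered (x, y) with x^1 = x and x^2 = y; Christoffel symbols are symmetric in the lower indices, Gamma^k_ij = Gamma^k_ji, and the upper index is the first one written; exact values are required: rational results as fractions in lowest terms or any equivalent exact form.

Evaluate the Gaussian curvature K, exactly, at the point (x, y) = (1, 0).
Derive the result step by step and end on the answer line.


E = 25/9, F = 0, G = 1, EG - F^2 = 25/9 at the point
E_x = 32/9, E_y = 0, F_x = 0, F_y = 8/3, G_x = 0, G_y = 0
E_yy = 0, F_xy = 8/3, G_xx = 0
Compute both Brioschi determinants and normalise by (EG - F^2)^2.
M1 = [[-E_yy/2 + F_xy - G_xx/2, E_x/2, F_x - E_y/2], [F_y - G_x/2, E, F], [G_y/2, F, G]] = [[8/3, 16/9, 0], [8/3, 25/9, 0], [0, 0, 1]]; det M1 = 8/3
M2 = [[0, E_y/2, G_x/2], [E_y/2, E, F], [G_x/2, F, G]] = [[0, 0, 0], [0, 25/9, 0], [0, 0, 1]]; det M2 = 0
det M1 - det M2 = 8/3; K = 8/3 / (25/9)^2 = 216/625

Answer: K = 216/625


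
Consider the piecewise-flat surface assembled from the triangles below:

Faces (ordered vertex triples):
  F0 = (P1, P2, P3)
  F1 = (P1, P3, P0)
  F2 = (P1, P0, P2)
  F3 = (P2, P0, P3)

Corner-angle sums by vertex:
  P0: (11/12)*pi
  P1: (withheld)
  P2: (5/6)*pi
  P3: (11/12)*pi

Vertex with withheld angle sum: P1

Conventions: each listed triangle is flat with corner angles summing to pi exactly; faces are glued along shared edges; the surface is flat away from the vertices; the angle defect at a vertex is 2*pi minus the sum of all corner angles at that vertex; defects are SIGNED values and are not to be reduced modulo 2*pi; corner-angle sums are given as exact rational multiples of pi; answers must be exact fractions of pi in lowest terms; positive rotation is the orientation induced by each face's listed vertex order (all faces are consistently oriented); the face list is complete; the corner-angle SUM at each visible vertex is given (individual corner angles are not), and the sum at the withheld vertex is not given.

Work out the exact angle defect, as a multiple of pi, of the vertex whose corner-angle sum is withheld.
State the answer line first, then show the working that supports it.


Answer: defect(P1) = (2/3)*pi

V = 4, E = 6, F = 4; chi = V - E + F = 2
Gauss-Bonnet: total defect = 2*pi*chi = 4*pi; visible defects sum to (10/3)*pi


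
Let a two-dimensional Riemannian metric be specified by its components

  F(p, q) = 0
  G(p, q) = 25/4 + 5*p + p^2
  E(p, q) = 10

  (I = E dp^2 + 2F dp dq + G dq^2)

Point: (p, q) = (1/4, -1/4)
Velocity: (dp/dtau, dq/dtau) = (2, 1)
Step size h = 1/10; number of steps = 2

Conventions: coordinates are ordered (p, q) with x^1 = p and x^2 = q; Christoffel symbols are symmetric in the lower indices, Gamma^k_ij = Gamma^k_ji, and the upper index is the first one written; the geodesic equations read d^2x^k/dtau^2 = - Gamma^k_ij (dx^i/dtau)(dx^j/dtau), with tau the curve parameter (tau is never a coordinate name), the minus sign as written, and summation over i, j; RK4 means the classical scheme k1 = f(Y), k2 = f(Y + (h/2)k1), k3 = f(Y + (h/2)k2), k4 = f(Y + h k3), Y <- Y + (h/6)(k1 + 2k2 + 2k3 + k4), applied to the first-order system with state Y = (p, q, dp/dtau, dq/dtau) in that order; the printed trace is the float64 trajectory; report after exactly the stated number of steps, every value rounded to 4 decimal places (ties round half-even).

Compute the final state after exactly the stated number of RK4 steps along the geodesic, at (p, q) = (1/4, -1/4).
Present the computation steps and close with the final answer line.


f(Y) = (dp/dtau, dq/dtau, -Gamma^p_ij Y'^i Y'^j, -Gamma^q_ij Y'^i Y'^j) with the Gammas evaluated at the stage position; h = 0.100000; intermediate values shown to 6 dp
step 0: p = 0.2500, q = -0.2500, dp/dtau = 2.0000, dq/dtau = 1.0000
step 1:
  k1: at (p, q) = (0.250000, -0.250000), (dp/dtau, dq/dtau) = (2.000000, 1.000000); Gamma_ppp = 0.000000, Gamma_ppq = 0.000000, Gamma_pqq = -0.275000, Gamma_qpp = 0.000000, Gamma_qpq = 0.363636, Gamma_qqq = 0.000000; k1 = (2.000000, 1.000000, 0.275000, -1.454545)
  k2: at (p, q) = (0.350000, -0.200000), (dp/dtau, dq/dtau) = (2.013750, 0.927273); Gamma_ppp = 0.000000, Gamma_ppq = 0.000000, Gamma_pqq = -0.285000, Gamma_qpp = 0.000000, Gamma_qpq = 0.350877, Gamma_qqq = 0.000000; k2 = (2.013750, 0.927273, 0.245053, -1.310383)
  k3: at (p, q) = (0.350687, -0.203636), (dp/dtau, dq/dtau) = (2.012253, 0.934481); Gamma_ppp = 0.000000, Gamma_ppq = 0.000000, Gamma_pqq = -0.285069, Gamma_qpp = 0.000000, Gamma_qpq = 0.350793, Gamma_qqq = 0.000000; k3 = (2.012253, 0.934481, 0.248938, -1.319269)
  k4: at (p, q) = (0.451225, -0.156552), (dp/dtau, dq/dtau) = (2.024894, 0.868073); Gamma_ppp = 0.000000, Gamma_ppq = 0.000000, Gamma_pqq = -0.295123, Gamma_qpp = 0.000000, Gamma_qpq = 0.338842, Gamma_qqq = 0.000000; k4 = (2.024894, 0.868073, 0.222390, -1.191204)
  Y <- Y + (h/6)(k1 + 2k2 + 2k3 + k4): p = 0.4513, q = -0.1568, dp/dtau = 2.0248, dq/dtau = 0.8682
step 2:
  k1: at (p, q) = (0.451282, -0.156807), (dp/dtau, dq/dtau) = (2.024756, 0.868249); Gamma_ppp = 0.000000, Gamma_ppq = 0.000000, Gamma_pqq = -0.295128, Gamma_qpp = 0.000000, Gamma_qpq = 0.338836, Gamma_qqq = 0.000000; k1 = (2.024756, 0.868249, 0.222484, -1.191342)
  k2: at (p, q) = (0.552519, -0.113395), (dp/dtau, dq/dtau) = (2.035880, 0.808682); Gamma_ppp = 0.000000, Gamma_ppq = 0.000000, Gamma_pqq = -0.305252, Gamma_qpp = 0.000000, Gamma_qpq = 0.327598, Gamma_qqq = 0.000000; k2 = (2.035880, 0.808682, 0.199625, -1.078702)
  k3: at (p, q) = (0.553076, -0.116373), (dp/dtau, dq/dtau) = (2.034737, 0.814314); Gamma_ppp = 0.000000, Gamma_ppq = 0.000000, Gamma_pqq = -0.305308, Gamma_qpp = 0.000000, Gamma_qpq = 0.327539, Gamma_qqq = 0.000000; k3 = (2.034737, 0.814314, 0.202452, -1.085407)
  k4: at (p, q) = (0.654755, -0.075376), (dp/dtau, dq/dtau) = (2.045001, 0.759708); Gamma_ppp = 0.000000, Gamma_ppq = 0.000000, Gamma_pqq = -0.315476, Gamma_qpp = 0.000000, Gamma_qpq = 0.316982, Gamma_qqq = 0.000000; k4 = (2.045001, 0.759708, 0.182079, -0.984929)
  Y <- Y + (h/6)(k1 + 2k2 + 2k3 + k4): p = 0.6548, q = -0.0756, dp/dtau = 2.0449, dq/dtau = 0.7598

Answer: p = 0.6548, q = -0.0756, dp/dtau = 2.0449, dq/dtau = 0.7598


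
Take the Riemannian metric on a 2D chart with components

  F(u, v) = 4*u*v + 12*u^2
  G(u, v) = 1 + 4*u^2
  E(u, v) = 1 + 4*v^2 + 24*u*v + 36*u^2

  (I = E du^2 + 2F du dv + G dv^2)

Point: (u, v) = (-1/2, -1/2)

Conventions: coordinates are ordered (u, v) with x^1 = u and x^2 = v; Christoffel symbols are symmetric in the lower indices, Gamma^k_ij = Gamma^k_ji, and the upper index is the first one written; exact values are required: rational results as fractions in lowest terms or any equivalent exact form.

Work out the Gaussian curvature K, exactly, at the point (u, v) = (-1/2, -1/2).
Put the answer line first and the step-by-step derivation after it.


Answer: K = -1/81

E = 17, F = 4, G = 2, EG - F^2 = 18 at the point
E_u = -48, E_v = -16, F_u = -14, F_v = -2, G_u = -4, G_v = 0
E_vv = 8, F_uv = 4, G_uu = 8
K follows from Brioschi's formula, (det M1 - det M2)/(EG - F^2)^2.
M1 = [[-E_vv/2 + F_uv - G_uu/2, E_u/2, F_u - E_v/2], [F_v - G_u/2, E, F], [G_v/2, F, G]] = [[-4, -24, -6], [0, 17, 4], [0, 4, 2]]; det M1 = -72
M2 = [[0, E_v/2, G_u/2], [E_v/2, E, F], [G_u/2, F, G]] = [[0, -8, -2], [-8, 17, 4], [-2, 4, 2]]; det M2 = -68
det M1 - det M2 = -4; K = -4 / (18)^2 = -1/81


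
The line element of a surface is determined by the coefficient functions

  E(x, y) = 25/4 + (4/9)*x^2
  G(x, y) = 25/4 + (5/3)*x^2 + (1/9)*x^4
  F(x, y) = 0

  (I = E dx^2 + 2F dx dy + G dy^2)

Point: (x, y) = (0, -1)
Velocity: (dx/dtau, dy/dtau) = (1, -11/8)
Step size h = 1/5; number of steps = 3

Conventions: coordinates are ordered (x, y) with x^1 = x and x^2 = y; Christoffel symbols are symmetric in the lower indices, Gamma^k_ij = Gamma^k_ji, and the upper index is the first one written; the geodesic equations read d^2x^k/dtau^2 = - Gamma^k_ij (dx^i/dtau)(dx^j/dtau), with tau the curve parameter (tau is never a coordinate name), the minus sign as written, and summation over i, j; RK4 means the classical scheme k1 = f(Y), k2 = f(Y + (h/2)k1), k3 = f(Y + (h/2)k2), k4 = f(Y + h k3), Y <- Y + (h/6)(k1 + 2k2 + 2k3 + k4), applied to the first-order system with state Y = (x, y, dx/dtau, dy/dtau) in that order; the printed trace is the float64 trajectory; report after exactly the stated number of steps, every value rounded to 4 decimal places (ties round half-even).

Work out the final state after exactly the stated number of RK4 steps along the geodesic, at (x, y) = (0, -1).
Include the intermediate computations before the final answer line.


f(Y) = (dx/dtau, dy/dtau, -Gamma^x_ij Y'^i Y'^j, -Gamma^y_ij Y'^i Y'^j) with the Gammas evaluated at the stage position; h = 0.200000; intermediate values shown to 6 dp
step 0: x = 0.0000, y = -1.0000, dx/dtau = 1.0000, dy/dtau = -1.3750
step 1:
  k1: at (x, y) = (0.000000, -1.000000), (dx/dtau, dy/dtau) = (1.000000, -1.375000); Gamma_xxx = 0.000000, Gamma_xxy = 0.000000, Gamma_xyy = 0.000000, Gamma_yxx = 0.000000, Gamma_yxy = 0.000000, Gamma_yyy = 0.000000; k1 = (1.000000, -1.375000, 0.000000, 0.000000)
  k2: at (x, y) = (0.100000, -1.137500), (dx/dtau, dy/dtau) = (1.000000, -1.375000); Gamma_xxx = 0.007106, Gamma_xxy = 0.000000, Gamma_xyy = -0.026683, Gamma_yxx = 0.000000, Gamma_yxy = 0.026631, Gamma_yyy = 0.000000; k2 = (1.000000, -1.375000, 0.043342, 0.073236)
  k3: at (x, y) = (0.100000, -1.137500), (dx/dtau, dy/dtau) = (1.004334, -1.367676); Gamma_xxx = 0.007106, Gamma_xxy = 0.000000, Gamma_xyy = -0.026683, Gamma_yxx = 0.000000, Gamma_yxy = 0.026631, Gamma_yyy = 0.000000; k3 = (1.004334, -1.367676, 0.042744, 0.073161)
  k4: at (x, y) = (0.200867, -1.273535), (dx/dtau, dy/dtau) = (1.008549, -1.360368); Gamma_xxx = 0.014243, Gamma_xxy = 0.000000, Gamma_xyy = -0.053699, Gamma_yxx = 0.000000, Gamma_yxy = 0.053278, Gamma_yyy = 0.000000; k4 = (1.008549, -1.360368, 0.084887, 0.146194)
  Y <- Y + (h/6)(k1 + 2k2 + 2k3 + k4): x = 0.2006, y = -1.2740, dx/dtau = 1.0086, dy/dtau = -1.3604
step 2:
  k1: at (x, y) = (0.200574, -1.274024), (dx/dtau, dy/dtau) = (1.008569, -1.360367); Gamma_xxx = 0.014222, Gamma_xxy = 0.000000, Gamma_xyy = -0.053620, Gamma_yxx = 0.000000, Gamma_yxy = 0.053201, Gamma_yyy = 0.000000; k1 = (1.008569, -1.360367, 0.084762, 0.145986)
  k2: at (x, y) = (0.301431, -1.410061), (dx/dtau, dy/dtau) = (1.017045, -1.345768); Gamma_xxx = 0.021297, Gamma_xxy = 0.000000, Gamma_xyy = -0.080833, Gamma_yxx = 0.000000, Gamma_yxy = 0.079419, Gamma_yyy = 0.000000; k2 = (1.017045, -1.345768, 0.124366, 0.217404)
  k3: at (x, y) = (0.302278, -1.408601), (dx/dtau, dy/dtau) = (1.021005, -1.338627); Gamma_xxx = 0.021357, Gamma_xxy = 0.000000, Gamma_xyy = -0.081063, Gamma_yxx = 0.000000, Gamma_yxy = 0.079637, Gamma_yyy = 0.000000; k3 = (1.021005, -1.338627, 0.122995, 0.217688)
  k4: at (x, y) = (0.404775, -1.541749), (dx/dtau, dy/dtau) = (1.033168, -1.316829); Gamma_xxx = 0.028452, Gamma_xxy = 0.000000, Gamma_xyy = -0.109028, Gamma_yxx = 0.000000, Gamma_yxy = 0.105632, Gamma_yyy = 0.000000; k4 = (1.033168, -1.316829, 0.158687, 0.287427)
  Y <- Y + (h/6)(k1 + 2k2 + 2k3 + k4): x = 0.4045, y = -1.5422, dx/dtau = 1.0332, dy/dtau = -1.3169
step 3:
  k1: at (x, y) = (0.404502, -1.542224), (dx/dtau, dy/dtau) = (1.033174, -1.316914); Gamma_xxx = 0.028434, Gamma_xxy = 0.000000, Gamma_xyy = -0.108953, Gamma_yxx = 0.000000, Gamma_yxy = 0.105564, Gamma_yyy = 0.000000; k1 = (1.033174, -1.316914, 0.158601, 0.287261)
  k2: at (x, y) = (0.507819, -1.673915), (dx/dtau, dy/dtau) = (1.049034, -1.288188); Gamma_xxx = 0.035461, Gamma_xxy = 0.000000, Gamma_xyy = -0.137552, Gamma_yxx = 0.000000, Gamma_yxy = 0.130917, Gamma_yyy = 0.000000; k2 = (1.049034, -1.288188, 0.189234, 0.353830)
  k3: at (x, y) = (0.509405, -1.671042), (dx/dtau, dy/dtau) = (1.052098, -1.281531); Gamma_xxx = 0.035568, Gamma_xxy = 0.000000, Gamma_xyy = -0.137995, Gamma_yxx = 0.000000, Gamma_yxy = 0.131299, Gamma_yyy = 0.000000; k3 = (1.052098, -1.281531, 0.187261, 0.354059)
  k4: at (x, y) = (0.614921, -1.798530), (dx/dtau, dy/dtau) = (1.070627, -1.246102); Gamma_xxx = 0.042583, Gamma_xxy = 0.000000, Gamma_xyy = -0.167736, Gamma_yxx = 0.000000, Gamma_yxy = 0.156108, Gamma_yyy = 0.000000; k4 = (1.070627, -1.246102, 0.211646, 0.416532)
  Y <- Y + (h/6)(k1 + 2k2 + 2k3 + k4): x = 0.6147, y = -1.7990, dx/dtau = 1.0706, dy/dtau = -1.2463

Answer: x = 0.6147, y = -1.7990, dx/dtau = 1.0706, dy/dtau = -1.2463


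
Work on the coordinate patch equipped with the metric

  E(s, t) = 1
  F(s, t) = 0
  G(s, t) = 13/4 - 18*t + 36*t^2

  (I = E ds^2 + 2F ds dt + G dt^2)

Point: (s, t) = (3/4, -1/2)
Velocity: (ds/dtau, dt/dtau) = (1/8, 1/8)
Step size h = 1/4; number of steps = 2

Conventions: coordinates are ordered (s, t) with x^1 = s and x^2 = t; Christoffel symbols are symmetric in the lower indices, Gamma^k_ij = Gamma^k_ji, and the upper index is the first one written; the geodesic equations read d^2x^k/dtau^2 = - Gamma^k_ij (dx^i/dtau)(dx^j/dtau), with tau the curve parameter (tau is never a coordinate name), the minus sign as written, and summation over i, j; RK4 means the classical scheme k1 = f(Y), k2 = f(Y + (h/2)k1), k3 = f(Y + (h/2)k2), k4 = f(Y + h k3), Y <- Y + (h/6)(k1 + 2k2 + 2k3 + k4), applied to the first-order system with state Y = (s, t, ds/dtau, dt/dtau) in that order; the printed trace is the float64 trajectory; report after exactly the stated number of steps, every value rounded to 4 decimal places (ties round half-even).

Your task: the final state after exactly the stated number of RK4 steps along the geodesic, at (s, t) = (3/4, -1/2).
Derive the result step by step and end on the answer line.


f(Y) = (ds/dtau, dt/dtau, -Gamma^s_ij Y'^i Y'^j, -Gamma^t_ij Y'^i Y'^j) with the Gammas evaluated at the stage position; h = 0.250000; intermediate values shown to 6 dp
step 0: s = 0.7500, t = -0.5000, ds/dtau = 0.1250, dt/dtau = 0.1250
step 1:
  k1: at (s, t) = (0.750000, -0.500000), (ds/dtau, dt/dtau) = (0.125000, 0.125000); Gamma_sss = 0.000000, Gamma_sst = 0.000000, Gamma_stt = 0.000000, Gamma_tss = 0.000000, Gamma_tst = 0.000000, Gamma_ttt = -1.270588; k1 = (0.125000, 0.125000, 0.000000, 0.019853)
  k2: at (s, t) = (0.765625, -0.484375), (ds/dtau, dt/dtau) = (0.125000, 0.127482); Gamma_sss = 0.000000, Gamma_sst = 0.000000, Gamma_stt = 0.000000, Gamma_tss = 0.000000, Gamma_tst = 0.000000, Gamma_ttt = -1.295001; k2 = (0.125000, 0.127482, 0.000000, 0.021046)
  k3: at (s, t) = (0.765625, -0.484065), (ds/dtau, dt/dtau) = (0.125000, 0.127631); Gamma_sss = 0.000000, Gamma_sst = 0.000000, Gamma_stt = 0.000000, Gamma_tss = 0.000000, Gamma_tst = 0.000000, Gamma_ttt = -1.295495; k3 = (0.125000, 0.127631, 0.000000, 0.021103)
  k4: at (s, t) = (0.781250, -0.468092), (ds/dtau, dt/dtau) = (0.125000, 0.130276); Gamma_sss = 0.000000, Gamma_sst = 0.000000, Gamma_stt = 0.000000, Gamma_tss = 0.000000, Gamma_tst = 0.000000, Gamma_ttt = -1.321397; k4 = (0.125000, 0.130276, 0.000000, 0.022426)
  Y <- Y + (h/6)(k1 + 2k2 + 2k3 + k4): s = 0.7812, t = -0.4681, ds/dtau = 0.1250, dt/dtau = 0.1303
step 2:
  k1: at (s, t) = (0.781250, -0.468104), (ds/dtau, dt/dtau) = (0.125000, 0.130274); Gamma_sss = 0.000000, Gamma_sst = 0.000000, Gamma_stt = 0.000000, Gamma_tss = 0.000000, Gamma_tst = 0.000000, Gamma_ttt = -1.321377; k1 = (0.125000, 0.130274, 0.000000, 0.022426)
  k2: at (s, t) = (0.796875, -0.451820), (ds/dtau, dt/dtau) = (0.125000, 0.133077); Gamma_sss = 0.000000, Gamma_sst = 0.000000, Gamma_stt = 0.000000, Gamma_tss = 0.000000, Gamma_tst = 0.000000, Gamma_ttt = -1.348800; k2 = (0.125000, 0.133077, 0.000000, 0.023887)
  k3: at (s, t) = (0.796875, -0.451469), (ds/dtau, dt/dtau) = (0.125000, 0.133260); Gamma_sss = 0.000000, Gamma_sst = 0.000000, Gamma_stt = 0.000000, Gamma_tss = 0.000000, Gamma_tst = 0.000000, Gamma_ttt = -1.349402; k3 = (0.125000, 0.133260, 0.000000, 0.023963)
  k4: at (s, t) = (0.812500, -0.434789), (ds/dtau, dt/dtau) = (0.125000, 0.136265); Gamma_sss = 0.000000, Gamma_sst = 0.000000, Gamma_stt = 0.000000, Gamma_tss = 0.000000, Gamma_tst = 0.000000, Gamma_ttt = -1.378639; k4 = (0.125000, 0.136265, 0.000000, 0.025599)
  Y <- Y + (h/6)(k1 + 2k2 + 2k3 + k4): s = 0.8125, t = -0.4348, ds/dtau = 0.1250, dt/dtau = 0.1363

Answer: s = 0.8125, t = -0.4348, ds/dtau = 0.1250, dt/dtau = 0.1363


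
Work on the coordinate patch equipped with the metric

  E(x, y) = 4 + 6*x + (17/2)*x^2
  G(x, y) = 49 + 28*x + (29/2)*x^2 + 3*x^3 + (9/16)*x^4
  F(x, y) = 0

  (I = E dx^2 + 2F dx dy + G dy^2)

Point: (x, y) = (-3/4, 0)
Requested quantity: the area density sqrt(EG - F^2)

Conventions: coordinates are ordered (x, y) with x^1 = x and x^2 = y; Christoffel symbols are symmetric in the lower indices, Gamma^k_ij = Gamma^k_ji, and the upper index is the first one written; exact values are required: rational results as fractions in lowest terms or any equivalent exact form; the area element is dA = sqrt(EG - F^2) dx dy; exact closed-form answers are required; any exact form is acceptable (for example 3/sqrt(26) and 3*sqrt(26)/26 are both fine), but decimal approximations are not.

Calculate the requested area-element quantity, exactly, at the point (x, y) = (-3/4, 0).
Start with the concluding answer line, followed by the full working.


Answer: sqrt(EG - F^2) = 379*sqrt(274)/512

E = 137/32, F = 0, G = 143641/4096; EG - F^2 = 19678817/131072


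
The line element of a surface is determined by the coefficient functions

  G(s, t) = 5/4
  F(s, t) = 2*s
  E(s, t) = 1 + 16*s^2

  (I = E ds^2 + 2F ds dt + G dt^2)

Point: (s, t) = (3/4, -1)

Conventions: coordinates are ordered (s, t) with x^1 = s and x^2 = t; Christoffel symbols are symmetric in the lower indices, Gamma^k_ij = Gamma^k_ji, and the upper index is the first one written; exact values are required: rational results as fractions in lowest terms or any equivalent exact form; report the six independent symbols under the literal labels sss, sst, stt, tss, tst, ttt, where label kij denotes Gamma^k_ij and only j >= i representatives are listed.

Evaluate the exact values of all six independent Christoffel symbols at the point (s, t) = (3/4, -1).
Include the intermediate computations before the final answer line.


E = 10, F = 3/2, G = 5/4 at the point
E_s = 24, E_t = 0, F_s = 2, F_t = 0, G_s = 0, G_t = 0
EG - F^2 = 41/4;  g^inv = (4/41) * [[5/4, -3/2], [-3/2, 10]]
first-kind symbols [ij,l] = (1/2)(d_i g_jl + d_j g_il - d_l g_ij): [ss,s] = E_s/2 = 12, [ss,t] = F_s - E_t/2 = 2, [st,s] = E_t/2 = 0, [st,t] = G_s/2 = 0, [tt,s] = F_t - G_s/2 = 0, [tt,t] = G_t/2 = 0
Gamma^s_ij = (G*[ij,s] - F*[ij,t])/(EG - F^2), Gamma^t_ij = (E*[ij,t] - F*[ij,s])/(EG - F^2)

Answer: Gamma_sss = 48/41, Gamma_sst = 0, Gamma_stt = 0, Gamma_tss = 8/41, Gamma_tst = 0, Gamma_ttt = 0


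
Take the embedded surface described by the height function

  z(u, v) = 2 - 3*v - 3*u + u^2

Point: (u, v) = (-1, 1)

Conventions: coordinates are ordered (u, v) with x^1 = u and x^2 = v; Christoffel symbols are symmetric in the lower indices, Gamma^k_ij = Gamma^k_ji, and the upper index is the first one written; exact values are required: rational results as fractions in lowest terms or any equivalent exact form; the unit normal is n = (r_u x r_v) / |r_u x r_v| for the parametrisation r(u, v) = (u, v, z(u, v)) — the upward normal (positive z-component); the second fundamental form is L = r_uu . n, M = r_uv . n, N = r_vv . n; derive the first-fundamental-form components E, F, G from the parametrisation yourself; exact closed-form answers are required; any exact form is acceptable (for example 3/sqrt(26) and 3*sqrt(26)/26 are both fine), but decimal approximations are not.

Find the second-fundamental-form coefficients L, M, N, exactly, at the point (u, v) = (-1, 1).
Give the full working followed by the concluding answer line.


z_u = -5, z_v = -3, z_uu = 2, z_uv = 0, z_vv = 0
E = 26, F = 15, G = 10; answer radicand W^2 = 35
unnormalised second-form numerators: l = 2, m = 0, n = 0; L = l/sqrt(35), and similarly M = m/sqrt(W^2), N = n/sqrt(W^2)

Answer: L = 2*sqrt(35)/35, M = 0, N = 0


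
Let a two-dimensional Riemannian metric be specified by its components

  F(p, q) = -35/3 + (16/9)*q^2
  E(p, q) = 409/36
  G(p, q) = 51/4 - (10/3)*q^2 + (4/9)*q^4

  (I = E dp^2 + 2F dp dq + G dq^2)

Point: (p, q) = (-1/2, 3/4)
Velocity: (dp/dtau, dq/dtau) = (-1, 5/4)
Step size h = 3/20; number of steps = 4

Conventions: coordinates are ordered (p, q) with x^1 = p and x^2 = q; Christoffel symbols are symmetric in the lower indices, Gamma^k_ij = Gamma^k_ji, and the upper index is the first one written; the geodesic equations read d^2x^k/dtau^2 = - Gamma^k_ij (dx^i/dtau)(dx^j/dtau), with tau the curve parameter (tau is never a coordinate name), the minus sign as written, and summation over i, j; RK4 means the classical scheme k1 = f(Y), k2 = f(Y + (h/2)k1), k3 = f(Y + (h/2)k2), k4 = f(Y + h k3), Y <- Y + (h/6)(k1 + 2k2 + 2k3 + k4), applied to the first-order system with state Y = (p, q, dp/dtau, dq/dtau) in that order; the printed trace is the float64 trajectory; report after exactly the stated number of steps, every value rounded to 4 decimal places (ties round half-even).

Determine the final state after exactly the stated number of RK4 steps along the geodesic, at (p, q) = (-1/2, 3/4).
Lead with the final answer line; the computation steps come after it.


Answer: p = -1.2668, q = 1.3876, dp/dtau = -1.5316, dq/dtau = 0.8848

f(Y) = (dp/dtau, dq/dtau, -Gamma^p_ij Y'^i Y'^j, -Gamma^q_ij Y'^i Y'^j) with the Gammas evaluated at the stage position; h = 0.150000; intermediate values shown to 6 dp
step 0: p = -0.5000, q = 0.7500, dp/dtau = -1.0000, dq/dtau = 1.2500
step 1:
  k1: at (p, q) = (-0.500000, 0.750000), (dp/dtau, dq/dtau) = (-1.000000, 1.250000); Gamma_ppp = 0.000000, Gamma_ppq = 0.000000, Gamma_pqq = 0.589901, Gamma_qpp = 0.000000, Gamma_qpq = 0.000000, Gamma_qqq = 0.378306; k1 = (-1.000000, 1.250000, -0.921721, -0.591103)
  k2: at (p, q) = (-0.575000, 0.843750), (dp/dtau, dq/dtau) = (-1.069129, 1.205667); Gamma_ppp = 0.000000, Gamma_ppq = 0.000000, Gamma_pqq = 0.660668, Gamma_qpp = 0.000000, Gamma_qpq = 0.000000, Gamma_qqq = 0.433218; k2 = (-1.069129, 1.205667, -0.960369, -0.629740)
  k3: at (p, q) = (-0.580185, 0.840425), (dp/dtau, dq/dtau) = (-1.072028, 1.202769); Gamma_ppp = 0.000000, Gamma_ppq = 0.000000, Gamma_pqq = 0.658249, Gamma_qpp = 0.000000, Gamma_qpq = 0.000000, Gamma_qqq = 0.431300; k3 = (-1.072028, 1.202769, -0.952259, -0.623942)
  k4: at (p, q) = (-0.660804, 0.930415), (dp/dtau, dq/dtau) = (-1.142839, 1.156409); Gamma_ppp = 0.000000, Gamma_ppq = 0.000000, Gamma_pqq = 0.720813, Gamma_qpp = 0.000000, Gamma_qpq = 0.000000, Gamma_qqq = 0.481955; k4 = (-1.142839, 1.156409, -0.963930, -0.644510)
  Y <- Y + (h/6)(k1 + 2k2 + 2k3 + k4): p = -0.6606, q = 0.9306, dp/dtau = -1.1428, dq/dtau = 1.1564
step 2:
  k1: at (p, q) = (-0.660629, 0.930582), (dp/dtau, dq/dtau) = (-1.142773, 1.156426); Gamma_ppp = 0.000000, Gamma_ppq = 0.000000, Gamma_pqq = 0.720923, Gamma_qpp = 0.000000, Gamma_qpq = 0.000000, Gamma_qqq = 0.482046; k1 = (-1.142773, 1.156426, -0.964105, -0.644650)
  k2: at (p, q) = (-0.746337, 1.017314), (dp/dtau, dq/dtau) = (-1.215081, 1.108077); Gamma_ppp = 0.000000, Gamma_ppq = 0.000000, Gamma_pqq = 0.774667, Gamma_qpp = 0.000000, Gamma_qpq = 0.000000, Gamma_qqq = 0.527534; k2 = (-1.215081, 1.108077, -0.951163, -0.647724)
  k3: at (p, q) = (-0.751760, 1.013688), (dp/dtau, dq/dtau) = (-1.214110, 1.107846); Gamma_ppp = 0.000000, Gamma_ppq = 0.000000, Gamma_pqq = 0.772563, Gamma_qpp = 0.000000, Gamma_qpq = 0.000000, Gamma_qqq = 0.525713; k3 = (-1.214110, 1.107846, -0.948185, -0.645220)
  k4: at (p, q) = (-0.842745, 1.096759), (dp/dtau, dq/dtau) = (-1.285000, 1.059643); Gamma_ppp = 0.000000, Gamma_ppq = 0.000000, Gamma_pqq = 0.817417, Gamma_qpp = 0.000000, Gamma_qpq = 0.000000, Gamma_qqq = 0.565392; k4 = (-1.285000, 1.059643, -0.917830, -0.634846)
  Y <- Y + (h/6)(k1 + 2k2 + 2k3 + k4): p = -0.8428, q = 1.0968, dp/dtau = -1.2848, dq/dtau = 1.0598
step 3:
  k1: at (p, q) = (-0.842783, 1.096780), (dp/dtau, dq/dtau) = (-1.284788, 1.059791); Gamma_ppp = 0.000000, Gamma_ppq = 0.000000, Gamma_pqq = 0.817427, Gamma_qpp = 0.000000, Gamma_qpq = 0.000000, Gamma_qqq = 0.565402; k1 = (-1.284788, 1.059791, -0.918099, -0.635035)
  k2: at (p, q) = (-0.939142, 1.176264), (dp/dtau, dq/dtau) = (-1.353646, 1.012163); Gamma_ppp = 0.000000, Gamma_ppq = 0.000000, Gamma_pqq = 0.853546, Gamma_qpp = 0.000000, Gamma_qpq = 0.000000, Gamma_qqq = 0.599000; k2 = (-1.353646, 1.012163, -0.874436, -0.613661)
  k3: at (p, q) = (-0.944306, 1.172692), (dp/dtau, dq/dtau) = (-1.350371, 1.013766); Gamma_ppp = 0.000000, Gamma_ppq = 0.000000, Gamma_pqq = 0.852068, Gamma_qpp = 0.000000, Gamma_qpq = 0.000000, Gamma_qqq = 0.597588; k3 = (-1.350371, 1.013766, -0.875690, -0.614155)
  k4: at (p, q) = (-1.045338, 1.248845), (dp/dtau, dq/dtau) = (-1.416142, 0.967668); Gamma_ppp = 0.000000, Gamma_ppq = 0.000000, Gamma_pqq = 0.880604, Gamma_qpp = 0.000000, Gamma_qpq = 0.000000, Gamma_qqq = 0.625622; k4 = (-1.416142, 0.967668, -0.824580, -0.585821)
  Y <- Y + (h/6)(k1 + 2k2 + 2k3 + k4): p = -1.0455, q = 1.2488, dp/dtau = -1.4159, dq/dtau = 0.9679
step 4:
  k1: at (p, q) = (-1.045507, 1.248763), (dp/dtau, dq/dtau) = (-1.415862, 0.967879); Gamma_ppp = 0.000000, Gamma_ppq = 0.000000, Gamma_pqq = 0.880576, Gamma_qpp = 0.000000, Gamma_qpq = 0.000000, Gamma_qqq = 0.625595; k1 = (-1.415862, 0.967879, -0.824914, -0.586050)
  k2: at (p, q) = (-1.151696, 1.321354), (dp/dtau, dq/dtau) = (-1.477730, 0.923925); Gamma_ppp = 0.000000, Gamma_ppq = 0.000000, Gamma_pqq = 0.902088, Gamma_qpp = 0.000000, Gamma_qpq = 0.000000, Gamma_qqq = 0.648227; k2 = (-1.477730, 0.923925, -0.770056, -0.553351)
  k3: at (p, q) = (-1.156337, 1.318057), (dp/dtau, dq/dtau) = (-1.473616, 0.926377); Gamma_ppp = 0.000000, Gamma_ppq = 0.000000, Gamma_pqq = 0.901229, Gamma_qpp = 0.000000, Gamma_qpq = 0.000000, Gamma_qqq = 0.647286; k3 = (-1.473616, 0.926377, -0.773412, -0.555485)
  k4: at (p, q) = (-1.266549, 1.387719), (dp/dtau, dq/dtau) = (-1.531874, 0.884556); Gamma_ppp = 0.000000, Gamma_ppq = 0.000000, Gamma_pqq = 0.917111, Gamma_qpp = 0.000000, Gamma_qpq = 0.000000, Gamma_qqq = 0.665441; k4 = (-1.531874, 0.884556, -0.717584, -0.520667)
  Y <- Y + (h/6)(k1 + 2k2 + 2k3 + k4): p = -1.2668, q = 1.3876, dp/dtau = -1.5316, dq/dtau = 0.8848


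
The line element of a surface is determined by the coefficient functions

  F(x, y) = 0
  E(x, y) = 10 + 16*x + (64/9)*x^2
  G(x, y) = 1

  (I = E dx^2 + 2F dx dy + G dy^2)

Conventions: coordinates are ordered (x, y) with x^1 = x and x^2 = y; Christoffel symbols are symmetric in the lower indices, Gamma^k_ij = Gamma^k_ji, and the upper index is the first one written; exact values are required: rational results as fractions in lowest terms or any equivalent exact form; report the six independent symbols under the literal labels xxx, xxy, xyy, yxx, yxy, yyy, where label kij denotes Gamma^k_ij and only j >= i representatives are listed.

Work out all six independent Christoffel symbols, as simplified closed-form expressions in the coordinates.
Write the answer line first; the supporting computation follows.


Answer: Gamma_xxx = (32*x + 36)/(32*x^2 + 72*x + 45), Gamma_xxy = 0, Gamma_xyy = 0, Gamma_yxx = 0, Gamma_yxy = 0, Gamma_yyy = 0

E = 10 + 16*x + (64/9)*x^2; F = 0; G = 1
Gamma^k_ij = (1/2) g^{kl} (d_i g_jl + d_j g_il - d_l g_ij), with g^inv = (1/(EG-F^2)) [[G, -F], [-F, E]]
first partials: E_x = 16 + (128/9)*x, E_y = 0, F_x = 0, F_y = 0, G_x = 0, G_y = 0
D = EG - F^2 = 10 + 16*x + (64/9)*x^2
expanded: Gamma^x_xx = (G E_x - 2F F_x + F E_y)/(2D), Gamma^x_xy = (G E_y - F G_x)/(2D), Gamma^x_yy = (2G F_y - G G_x - F G_y)/(2D), Gamma^y_xx = (2E F_x - E E_y - F E_x)/(2D), Gamma^y_xy = (E G_x - F E_y)/(2D), Gamma^y_yy = (E G_y - 2F F_y + F G_x)/(2D); substitute and cancel common factors


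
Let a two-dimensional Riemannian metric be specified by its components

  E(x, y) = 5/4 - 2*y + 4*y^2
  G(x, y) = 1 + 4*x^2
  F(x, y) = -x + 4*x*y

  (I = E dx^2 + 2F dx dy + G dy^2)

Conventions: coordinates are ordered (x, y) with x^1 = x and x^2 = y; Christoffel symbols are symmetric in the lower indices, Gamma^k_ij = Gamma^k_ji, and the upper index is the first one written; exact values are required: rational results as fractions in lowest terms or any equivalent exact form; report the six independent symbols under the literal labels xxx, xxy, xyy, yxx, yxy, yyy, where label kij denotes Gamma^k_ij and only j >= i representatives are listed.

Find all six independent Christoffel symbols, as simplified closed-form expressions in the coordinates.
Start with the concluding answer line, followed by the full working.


Answer: Gamma_xxx = 0, Gamma_xxy = (16*y - 4)/(16*x^2 + 16*y^2 - 8*y + 5), Gamma_xyy = 0, Gamma_yxx = 0, Gamma_yxy = 16*x/(16*x^2 + 16*y^2 - 8*y + 5), Gamma_yyy = 0

E = 5/4 - 2*y + 4*y^2; F = -x + 4*x*y; G = 1 + 4*x^2
Gamma^k_ij = (1/2) g^{kl} (d_i g_jl + d_j g_il - d_l g_ij), with g^inv = (1/(EG-F^2)) [[G, -F], [-F, E]]
first partials: E_x = 0, E_y = -2 + 8*y, F_x = -1 + 4*y, F_y = 4*x, G_x = 8*x, G_y = 0
D = EG - F^2 = 5/4 - 2*y + 4*y^2 + 4*x^2
expanded: Gamma^x_xx = (G E_x - 2F F_x + F E_y)/(2D), Gamma^x_xy = (G E_y - F G_x)/(2D), Gamma^x_yy = (2G F_y - G G_x - F G_y)/(2D), Gamma^y_xx = (2E F_x - E E_y - F E_x)/(2D), Gamma^y_xy = (E G_x - F E_y)/(2D), Gamma^y_yy = (E G_y - 2F F_y + F G_x)/(2D); substitute and cancel common factors


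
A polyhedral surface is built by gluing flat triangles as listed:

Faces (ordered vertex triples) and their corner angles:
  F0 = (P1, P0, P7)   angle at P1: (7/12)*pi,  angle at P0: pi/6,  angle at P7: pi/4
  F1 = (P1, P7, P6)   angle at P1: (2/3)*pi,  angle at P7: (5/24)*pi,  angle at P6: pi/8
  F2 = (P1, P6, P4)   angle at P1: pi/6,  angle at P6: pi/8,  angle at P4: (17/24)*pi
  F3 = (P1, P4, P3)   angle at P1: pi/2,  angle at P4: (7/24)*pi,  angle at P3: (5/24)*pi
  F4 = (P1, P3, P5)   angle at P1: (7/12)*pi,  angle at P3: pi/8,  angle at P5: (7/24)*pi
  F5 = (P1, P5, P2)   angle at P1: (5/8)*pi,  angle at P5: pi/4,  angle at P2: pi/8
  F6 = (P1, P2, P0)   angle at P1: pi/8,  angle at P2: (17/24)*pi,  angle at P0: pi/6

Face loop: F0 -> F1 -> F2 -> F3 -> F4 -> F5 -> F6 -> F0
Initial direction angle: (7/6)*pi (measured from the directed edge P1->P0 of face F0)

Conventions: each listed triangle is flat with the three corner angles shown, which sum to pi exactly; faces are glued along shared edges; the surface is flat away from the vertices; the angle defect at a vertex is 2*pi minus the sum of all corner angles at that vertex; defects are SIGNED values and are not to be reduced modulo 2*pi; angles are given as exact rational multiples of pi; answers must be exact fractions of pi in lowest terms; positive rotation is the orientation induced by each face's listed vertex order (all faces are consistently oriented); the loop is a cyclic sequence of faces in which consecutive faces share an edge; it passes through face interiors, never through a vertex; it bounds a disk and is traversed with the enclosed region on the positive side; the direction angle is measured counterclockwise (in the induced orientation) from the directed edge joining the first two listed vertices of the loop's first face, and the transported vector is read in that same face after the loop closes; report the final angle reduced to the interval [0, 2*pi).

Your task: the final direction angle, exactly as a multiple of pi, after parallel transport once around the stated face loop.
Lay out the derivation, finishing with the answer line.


enclosed vertex P1: corner angles sum to (13/4)*pi, defect = 2*pi - (13/4)*pi = (-5/4)*pi
adding the enclosed defects to the starting angle (mod 2*pi, induced orientation) gives the holonomy
final angle = (7/6)*pi - (5/4)*pi = (23/12)*pi (mod 2*pi)

Answer: final direction angle = (23/12)*pi


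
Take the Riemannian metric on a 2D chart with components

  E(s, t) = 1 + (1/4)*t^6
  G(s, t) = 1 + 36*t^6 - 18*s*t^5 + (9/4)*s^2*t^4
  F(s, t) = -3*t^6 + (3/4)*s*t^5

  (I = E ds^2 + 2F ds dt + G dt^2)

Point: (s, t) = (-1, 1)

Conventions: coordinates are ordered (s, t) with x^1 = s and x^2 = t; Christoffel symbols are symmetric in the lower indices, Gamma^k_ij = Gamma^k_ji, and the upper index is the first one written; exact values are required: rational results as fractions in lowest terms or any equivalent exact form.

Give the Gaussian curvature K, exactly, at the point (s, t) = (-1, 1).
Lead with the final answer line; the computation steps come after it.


Answer: K = -9/13225

E = 5/4, F = -15/4, G = 229/4, EG - F^2 = 115/2 at the point
E_s = 0, E_t = 3/2, F_s = 3/4, F_t = -87/4, G_s = -45/2, G_t = 315
E_tt = 15/2, F_st = 15/4, G_ss = 9/2
Brioschi: K = (det M1 - det M2) / (EG - F^2)^2 with the standard first/second-derivative matrices M1, M2.
M1 = [[-E_tt/2 + F_st - G_ss/2, E_s/2, F_s - E_t/2], [F_t - G_s/2, E, F], [G_t/2, F, G]] = [[-9/4, 0, 0], [-21/2, 5/4, -15/4], [315/2, -15/4, 229/4]]; det M1 = -1035/8
M2 = [[0, E_t/2, G_s/2], [E_t/2, E, F], [G_s/2, F, G]] = [[0, 3/4, -45/4], [3/4, 5/4, -15/4], [-45/4, -15/4, 229/4]]; det M2 = -1017/8
det M1 - det M2 = -9/4; K = -9/4 / (115/2)^2 = -9/13225


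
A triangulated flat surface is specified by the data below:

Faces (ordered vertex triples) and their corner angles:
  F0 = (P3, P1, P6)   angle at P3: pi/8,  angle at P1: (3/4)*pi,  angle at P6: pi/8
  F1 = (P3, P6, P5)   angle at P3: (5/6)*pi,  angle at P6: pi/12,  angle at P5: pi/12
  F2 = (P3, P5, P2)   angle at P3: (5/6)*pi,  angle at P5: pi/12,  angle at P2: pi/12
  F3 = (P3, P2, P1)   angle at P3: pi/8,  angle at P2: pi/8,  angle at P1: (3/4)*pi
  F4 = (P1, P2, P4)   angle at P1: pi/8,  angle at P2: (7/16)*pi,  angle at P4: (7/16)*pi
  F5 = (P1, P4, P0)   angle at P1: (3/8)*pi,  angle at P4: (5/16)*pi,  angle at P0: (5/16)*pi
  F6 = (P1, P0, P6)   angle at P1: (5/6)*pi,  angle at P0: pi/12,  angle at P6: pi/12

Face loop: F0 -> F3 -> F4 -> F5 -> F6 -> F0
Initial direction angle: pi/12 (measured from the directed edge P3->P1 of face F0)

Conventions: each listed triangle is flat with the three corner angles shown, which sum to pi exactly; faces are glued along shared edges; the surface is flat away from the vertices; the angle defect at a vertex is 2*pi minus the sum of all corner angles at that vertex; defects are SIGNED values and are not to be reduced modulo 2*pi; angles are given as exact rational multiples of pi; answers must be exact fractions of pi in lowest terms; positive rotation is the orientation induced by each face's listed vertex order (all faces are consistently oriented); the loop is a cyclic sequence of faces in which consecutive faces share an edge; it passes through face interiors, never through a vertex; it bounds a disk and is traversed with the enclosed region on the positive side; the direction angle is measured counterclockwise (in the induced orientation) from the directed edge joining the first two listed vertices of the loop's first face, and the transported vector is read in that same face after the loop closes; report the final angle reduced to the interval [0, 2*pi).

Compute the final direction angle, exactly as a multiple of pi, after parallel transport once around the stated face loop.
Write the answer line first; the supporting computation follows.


Answer: final direction angle = (5/4)*pi

enclosed vertex P1: corner angles sum to (17/6)*pi, defect = 2*pi - (17/6)*pi = (-5/6)*pi
holonomy = initial angle + sum of enclosed defects (mod 2*pi), positive in the induced orientation
final angle = pi/12 - (5/6)*pi = (5/4)*pi (mod 2*pi)


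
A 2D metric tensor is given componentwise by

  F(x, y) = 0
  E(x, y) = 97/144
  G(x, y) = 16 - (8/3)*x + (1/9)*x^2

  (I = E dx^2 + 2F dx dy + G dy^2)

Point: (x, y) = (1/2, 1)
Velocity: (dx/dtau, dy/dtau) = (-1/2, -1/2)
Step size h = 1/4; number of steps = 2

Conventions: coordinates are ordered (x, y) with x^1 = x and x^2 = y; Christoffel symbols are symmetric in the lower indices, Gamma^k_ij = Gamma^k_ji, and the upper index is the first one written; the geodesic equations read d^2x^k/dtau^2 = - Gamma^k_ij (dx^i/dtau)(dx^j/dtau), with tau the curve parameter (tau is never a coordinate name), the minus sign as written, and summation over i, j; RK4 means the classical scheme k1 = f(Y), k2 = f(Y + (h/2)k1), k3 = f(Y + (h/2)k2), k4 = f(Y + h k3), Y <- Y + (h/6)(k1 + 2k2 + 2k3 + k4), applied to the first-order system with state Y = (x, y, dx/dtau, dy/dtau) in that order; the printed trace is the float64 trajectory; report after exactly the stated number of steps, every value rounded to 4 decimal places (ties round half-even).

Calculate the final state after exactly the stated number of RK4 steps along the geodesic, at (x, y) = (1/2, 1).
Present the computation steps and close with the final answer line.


f(Y) = (dx/dtau, dy/dtau, -Gamma^x_ij Y'^i Y'^j, -Gamma^y_ij Y'^i Y'^j) with the Gammas evaluated at the stage position; h = 0.250000; intermediate values shown to 6 dp
step 0: x = 0.5000, y = 1.0000, dx/dtau = -0.5000, dy/dtau = -0.5000
step 1:
  k1: at (x, y) = (0.500000, 1.000000), (dx/dtau, dy/dtau) = (-0.500000, -0.500000); Gamma_xxx = 0.000000, Gamma_xxy = 0.000000, Gamma_xyy = 1.896907, Gamma_yxx = 0.000000, Gamma_yxy = -0.086957, Gamma_yyy = 0.000000; k1 = (-0.500000, -0.500000, -0.474227, 0.043478)
  k2: at (x, y) = (0.437500, 0.937500), (dx/dtau, dy/dtau) = (-0.559278, -0.494565); Gamma_xxx = 0.000000, Gamma_xxy = 0.000000, Gamma_xyy = 1.907216, Gamma_yxx = 0.000000, Gamma_yxy = -0.086486, Gamma_yyy = 0.000000; k2 = (-0.559278, -0.494565, -0.466495, 0.047844)
  k3: at (x, y) = (0.430090, 0.938179), (dx/dtau, dy/dtau) = (-0.558312, -0.494019); Gamma_xxx = 0.000000, Gamma_xxy = 0.000000, Gamma_xyy = 1.908439, Gamma_yxx = 0.000000, Gamma_yxy = -0.086431, Gamma_yyy = 0.000000; k3 = (-0.558312, -0.494019, -0.465764, 0.047678)
  k4: at (x, y) = (0.360422, 0.876495), (dx/dtau, dy/dtau) = (-0.616441, -0.488080); Gamma_xxx = 0.000000, Gamma_xxy = 0.000000, Gamma_xyy = 1.919930, Gamma_yxx = 0.000000, Gamma_yxy = -0.085914, Gamma_yyy = 0.000000; k4 = (-0.616441, -0.488080, -0.457371, 0.051698)
  Y <- Y + (h/6)(k1 + 2k2 + 2k3 + k4): x = 0.3603, y = 0.8764, dx/dtau = -0.6165, dy/dtau = -0.4881
step 2:
  k1: at (x, y) = (0.360349, 0.876448), (dx/dtau, dy/dtau) = (-0.616505, -0.488074); Gamma_xxx = 0.000000, Gamma_xxy = 0.000000, Gamma_xyy = 1.919942, Gamma_yxx = 0.000000, Gamma_yxy = -0.085913, Gamma_yyy = 0.000000; k1 = (-0.616505, -0.488074, -0.457362, 0.051703)
  k2: at (x, y) = (0.283286, 0.815439), (dx/dtau, dy/dtau) = (-0.673675, -0.481611); Gamma_xxx = 0.000000, Gamma_xxy = 0.000000, Gamma_xyy = 1.932654, Gamma_yxx = 0.000000, Gamma_yxy = -0.085348, Gamma_yyy = 0.000000; k2 = (-0.673675, -0.481611, -0.448278, 0.055382)
  k3: at (x, y) = (0.276140, 0.816247), (dx/dtau, dy/dtau) = (-0.672540, -0.481151); Gamma_xxx = 0.000000, Gamma_xxy = 0.000000, Gamma_xyy = 1.933833, Gamma_yxx = 0.000000, Gamma_yxy = -0.085296, Gamma_yyy = 0.000000; k3 = (-0.672540, -0.481151, -0.447695, 0.055203)
  k4: at (x, y) = (0.192214, 0.756160), (dx/dtau, dy/dtau) = (-0.728429, -0.474273); Gamma_xxx = 0.000000, Gamma_xxy = 0.000000, Gamma_xyy = 1.947676, Gamma_yxx = 0.000000, Gamma_yxy = -0.084690, Gamma_yyy = 0.000000; k4 = (-0.728429, -0.474273, -0.438101, 0.058516)
  Y <- Y + (h/6)(k1 + 2k2 + 2k3 + k4): x = 0.1921, y = 0.7561, dx/dtau = -0.7285, dy/dtau = -0.4743

Answer: x = 0.1921, y = 0.7561, dx/dtau = -0.7285, dy/dtau = -0.4743
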